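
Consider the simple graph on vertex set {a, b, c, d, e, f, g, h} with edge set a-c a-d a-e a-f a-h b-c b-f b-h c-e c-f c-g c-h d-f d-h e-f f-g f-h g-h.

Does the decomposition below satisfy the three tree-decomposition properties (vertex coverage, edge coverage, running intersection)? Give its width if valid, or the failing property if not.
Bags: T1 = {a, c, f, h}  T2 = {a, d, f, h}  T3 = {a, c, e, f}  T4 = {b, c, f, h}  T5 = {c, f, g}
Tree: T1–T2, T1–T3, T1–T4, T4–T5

No — edge (h,g) lies in no bag.

A tree decomposition must satisfy three properties: every vertex lies in some bag; for every edge, both endpoints lie together in some bag; and for every vertex, the bags containing it form a connected subtree. Here edge (h,g) lies in no bag, so the decomposition is invalid.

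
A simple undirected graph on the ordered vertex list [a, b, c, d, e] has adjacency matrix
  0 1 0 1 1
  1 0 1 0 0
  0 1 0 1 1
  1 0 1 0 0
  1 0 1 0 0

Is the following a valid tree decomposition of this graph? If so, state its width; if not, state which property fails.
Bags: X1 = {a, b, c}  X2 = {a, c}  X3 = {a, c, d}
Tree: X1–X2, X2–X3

A tree decomposition must satisfy three properties: every vertex lies in some bag; for every edge, both endpoints lie together in some bag; and for every vertex, the bags containing it form a connected subtree. Here vertex e appears in no bag, so the decomposition is invalid.

No — vertex e appears in no bag.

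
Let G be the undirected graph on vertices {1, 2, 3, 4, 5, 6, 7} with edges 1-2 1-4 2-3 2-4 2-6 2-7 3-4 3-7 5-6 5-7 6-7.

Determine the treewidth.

2

A width-2 tree decomposition is:
Bags: B1 = {2, 6, 7}  B2 = {2, 3, 7}  B3 = {2, 3, 4}  B4 = {5, 6, 7}  B5 = {1, 2, 4}
Tree: B1–B2, B2–B3, B1–B4, B3–B5
The largest bag has 3 vertices, giving width 2; this decomposition certifies tw(G) ≤ 2. For the lower bound, the 3 vertices {1, 2, 4} are pairwise adjacent, and any tree decomposition puts a clique entirely inside one bag — forcing width ≥ 2. Hence tw(G) = 2 exactly.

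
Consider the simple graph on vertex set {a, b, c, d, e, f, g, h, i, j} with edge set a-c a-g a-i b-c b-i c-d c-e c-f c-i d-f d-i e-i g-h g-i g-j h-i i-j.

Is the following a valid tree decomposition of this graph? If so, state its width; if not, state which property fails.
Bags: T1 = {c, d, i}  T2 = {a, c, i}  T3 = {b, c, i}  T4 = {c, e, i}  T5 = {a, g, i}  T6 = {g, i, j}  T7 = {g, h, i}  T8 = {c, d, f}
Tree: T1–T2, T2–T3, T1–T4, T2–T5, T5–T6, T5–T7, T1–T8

Vertex coverage: the bags together contain {a, b, c, d, e, f, g, h, i, j}, the full vertex set. Edge coverage: each edge of G has both endpoints in at least one bag. Running intersection: for every vertex, the bags containing it form a connected subtree. All three properties hold, so this is a valid tree decomposition of width max|bag| − 1 = 2, and hence tw(G) ≤ 2.

Yes; width 2.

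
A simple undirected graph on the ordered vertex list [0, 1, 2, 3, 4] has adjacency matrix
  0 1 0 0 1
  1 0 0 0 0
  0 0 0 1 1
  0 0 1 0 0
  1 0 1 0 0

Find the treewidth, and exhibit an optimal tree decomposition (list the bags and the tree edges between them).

Each bag holds 2 vertices, so the decomposition has width 1, which upper-bounds the treewidth. Since G has at least one edge (e.g. 3–2), it is not an edgeless graph, so tw(G) ≥ 1. The upper and lower bounds meet at 1, so that is the treewidth.

Treewidth 1.
One optimal decomposition is:
Bags: B1 = {2, 3}  B2 = {2, 4}  B3 = {0, 4}  B4 = {0, 1}
Tree: B1–B2, B2–B3, B3–B4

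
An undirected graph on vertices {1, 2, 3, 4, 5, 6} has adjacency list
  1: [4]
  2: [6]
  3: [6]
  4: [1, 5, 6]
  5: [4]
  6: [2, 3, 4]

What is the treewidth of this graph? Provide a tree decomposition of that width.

Every bag has size at most 2, so the width is 2 − 1 = 1 and tw(G) ≤ 1. Since G has at least one edge (e.g. 4–5), it is not an edgeless graph, so tw(G) ≥ 1. The upper and lower bounds meet at 1, so that is the treewidth.

Treewidth 1.
Bags: B1 = {4, 5}  B2 = {4, 6}  B3 = {3, 6}  B4 = {2, 6}  B5 = {1, 4}
Tree: B1–B2, B2–B3, B2–B4, B1–B5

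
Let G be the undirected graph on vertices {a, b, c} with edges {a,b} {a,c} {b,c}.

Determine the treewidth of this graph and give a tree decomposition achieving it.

Treewidth 2.
Bags: B1 = {a, b, c}
Tree: (single bag)

A single bag containing all 3 vertices is trivially a valid decomposition of width 2. On the other hand G contains the 3-clique {a, b, c}. A clique must lie in a single bag of any decomposition, so no decomposition can have width below 2. Hence tw(G) = 2 exactly.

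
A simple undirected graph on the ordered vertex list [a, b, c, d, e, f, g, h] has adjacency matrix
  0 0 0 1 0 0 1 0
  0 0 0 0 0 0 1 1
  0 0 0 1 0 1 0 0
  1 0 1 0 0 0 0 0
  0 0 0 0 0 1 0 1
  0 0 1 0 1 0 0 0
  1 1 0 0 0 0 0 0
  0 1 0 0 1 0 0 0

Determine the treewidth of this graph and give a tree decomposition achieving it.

Treewidth 2.
One such decomposition:
Bags: B1 = {b, g, h}  B2 = {a, g, h}  B3 = {a, d, h}  B4 = {c, d, h}  B5 = {c, f, h}  B6 = {e, f, h}
Tree: B1–B2, B2–B3, B3–B4, B4–B5, B5–B6

The largest bag has 3 vertices, giving width 2; this decomposition certifies tw(G) ≤ 2. Since h–b–g–a–d–c–f–e–h is a cycle in G, G is not acyclic. Forests are exactly the graphs of treewidth ≤ 1, so tw(G) ≥ 2. Hence tw(G) = 2 exactly.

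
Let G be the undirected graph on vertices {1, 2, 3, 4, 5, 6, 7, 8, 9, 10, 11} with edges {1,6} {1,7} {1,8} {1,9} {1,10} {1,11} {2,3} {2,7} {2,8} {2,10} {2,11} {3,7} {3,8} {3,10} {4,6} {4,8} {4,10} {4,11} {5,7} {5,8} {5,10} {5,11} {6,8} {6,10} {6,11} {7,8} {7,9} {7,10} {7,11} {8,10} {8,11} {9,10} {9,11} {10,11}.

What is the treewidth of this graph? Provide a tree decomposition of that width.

Treewidth 4.
One optimal decomposition is:
Bags: B1 = {1, 6, 8, 10, 11}  B2 = {1, 7, 8, 10, 11}  B3 = {1, 7, 9, 10, 11}  B4 = {2, 7, 8, 10, 11}  B5 = {4, 6, 8, 10, 11}  B6 = {2, 3, 7, 8, 10}  B7 = {5, 7, 8, 10, 11}
Tree: B1–B2, B2–B3, B2–B4, B1–B5, B4–B6, B4–B7

Every bag has size at most 5, so the width is 5 − 1 = 4 and tw(G) ≤ 4. Conversely, {4, 6, 8, 10, 11} is a clique of size 5, and the vertices of any clique must share a bag in every tree decomposition; so some bag has ≥ 5 vertices and tw(G) ≥ 4. The upper and lower bounds meet at 4, so that is the treewidth.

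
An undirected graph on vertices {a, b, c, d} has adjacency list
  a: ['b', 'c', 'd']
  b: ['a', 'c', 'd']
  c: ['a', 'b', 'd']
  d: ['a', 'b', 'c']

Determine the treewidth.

A width-3 tree decomposition is:
Bags: B1 = {a, b, c, d}
Tree: (single bag)
A single bag containing all 4 vertices is trivially a valid decomposition of width 3. Conversely, {a, b, c, d} is a clique of size 4, and the vertices of any clique must share a bag in every tree decomposition; so some bag has ≥ 4 vertices and tw(G) ≥ 3. Hence tw(G) = 3 exactly.

3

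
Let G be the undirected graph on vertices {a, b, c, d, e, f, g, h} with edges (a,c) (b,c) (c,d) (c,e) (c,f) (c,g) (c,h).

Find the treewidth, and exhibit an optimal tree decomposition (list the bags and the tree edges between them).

Each bag holds 2 vertices, so the decomposition has width 1, which upper-bounds the treewidth. G has an edge, so its treewidth is at least 1. The upper and lower bounds meet at 1, so that is the treewidth.

Treewidth 1.
One such decomposition:
Bags: B1 = {a, c}  B2 = {c, e}  B3 = {c, g}  B4 = {c, h}  B5 = {c, d}  B6 = {c, f}  B7 = {b, c}
Tree: B1–B2, B1–B3, B2–B4, B4–B5, B5–B6, B5–B7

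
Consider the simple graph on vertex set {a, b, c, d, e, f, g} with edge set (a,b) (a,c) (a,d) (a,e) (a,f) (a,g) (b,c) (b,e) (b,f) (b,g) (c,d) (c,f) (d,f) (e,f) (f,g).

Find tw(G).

3

A width-3 tree decomposition is:
Bags: B1 = {a, b, e, f}  B2 = {a, b, c, f}  B3 = {a, c, d, f}  B4 = {a, b, f, g}
Tree: B1–B2, B2–B3, B1–B4
Every bag has size at most 4, so the width is 4 − 1 = 3 and tw(G) ≤ 3. For the lower bound, the 4 vertices {a, c, d, f} are pairwise adjacent, and any tree decomposition puts a clique entirely inside one bag — forcing width ≥ 3. Therefore the treewidth is 3.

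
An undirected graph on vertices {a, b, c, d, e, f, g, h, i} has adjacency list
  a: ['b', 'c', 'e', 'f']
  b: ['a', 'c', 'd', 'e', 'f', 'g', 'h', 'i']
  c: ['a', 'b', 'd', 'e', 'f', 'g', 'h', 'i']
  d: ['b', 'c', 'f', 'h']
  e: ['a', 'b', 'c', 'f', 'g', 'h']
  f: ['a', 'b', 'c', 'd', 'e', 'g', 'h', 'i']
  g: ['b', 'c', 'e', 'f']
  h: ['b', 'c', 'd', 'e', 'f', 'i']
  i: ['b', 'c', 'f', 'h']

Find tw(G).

A width-4 tree decomposition is:
Bags: B1 = {a, b, c, e, f}  B2 = {b, c, e, f, g}  B3 = {b, c, e, f, h}  B4 = {b, c, d, f, h}  B5 = {b, c, f, h, i}
Tree: B1–B2, B2–B3, B3–B4, B3–B5
Each bag holds 5 vertices, so the decomposition has width 4, which upper-bounds the treewidth. For the lower bound, the 5 vertices {b, c, e, f, g} are pairwise adjacent, and any tree decomposition puts a clique entirely inside one bag — forcing width ≥ 4. Therefore the treewidth is 4.

4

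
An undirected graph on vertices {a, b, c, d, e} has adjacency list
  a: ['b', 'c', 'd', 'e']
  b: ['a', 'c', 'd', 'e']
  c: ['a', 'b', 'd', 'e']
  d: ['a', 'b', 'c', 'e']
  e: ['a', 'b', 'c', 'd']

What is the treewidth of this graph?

4

A width-4 tree decomposition is:
Bags: B1 = {a, b, c, d, e}
Tree: (single bag)
A single bag containing all 5 vertices is trivially a valid decomposition of width 4. Conversely, {a, b, c, d, e} is a clique of size 5, and the vertices of any clique must share a bag in every tree decomposition; so some bag has ≥ 5 vertices and tw(G) ≥ 4. Combining the bounds, tw(G) = 4.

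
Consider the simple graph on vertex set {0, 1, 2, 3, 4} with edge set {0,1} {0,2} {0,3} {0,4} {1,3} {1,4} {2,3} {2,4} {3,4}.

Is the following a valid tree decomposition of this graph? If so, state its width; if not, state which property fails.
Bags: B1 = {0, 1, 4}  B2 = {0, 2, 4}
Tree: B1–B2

A tree decomposition must satisfy three properties: every vertex lies in some bag; for every edge, both endpoints lie together in some bag; and for every vertex, the bags containing it form a connected subtree. Here vertex 3 appears in no bag, so the decomposition is invalid.

No — vertex 3 appears in no bag.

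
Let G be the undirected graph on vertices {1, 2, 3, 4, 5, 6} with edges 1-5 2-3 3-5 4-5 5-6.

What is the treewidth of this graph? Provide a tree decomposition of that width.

The largest bag has 2 vertices, giving width 1; this decomposition certifies tw(G) ≤ 1. G has an edge, so its treewidth is at least 1. Therefore the treewidth is 1.

Treewidth 1.
Bags: B1 = {3, 5}  B2 = {5, 6}  B3 = {1, 5}  B4 = {2, 3}  B5 = {4, 5}
Tree: B1–B2, B2–B3, B1–B4, B1–B5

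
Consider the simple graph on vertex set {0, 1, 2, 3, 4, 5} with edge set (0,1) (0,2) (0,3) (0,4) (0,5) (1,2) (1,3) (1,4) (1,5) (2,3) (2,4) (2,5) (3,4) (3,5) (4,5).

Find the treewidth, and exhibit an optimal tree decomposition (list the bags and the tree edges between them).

Treewidth 5.
One such decomposition:
Bags: B1 = {0, 1, 2, 3, 4, 5}
Tree: (single bag)

A single bag containing all 6 vertices is trivially a valid decomposition of width 5. Conversely, {0, 1, 2, 3, 4, 5} is a clique of size 6, and the vertices of any clique must share a bag in every tree decomposition; so some bag has ≥ 6 vertices and tw(G) ≥ 5. Combining the bounds, tw(G) = 5.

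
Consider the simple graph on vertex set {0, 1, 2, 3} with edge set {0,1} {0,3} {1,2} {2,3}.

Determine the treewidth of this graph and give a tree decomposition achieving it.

Each bag holds 3 vertices, so the decomposition has width 2, which upper-bounds the treewidth. The edges 2–1–0–3–2 form a cycle, so G is not a tree and its treewidth is at least 2. Combining the bounds, tw(G) = 2.

Treewidth 2.
One optimal decomposition is:
Bags: B1 = {0, 1, 2}  B2 = {0, 2, 3}
Tree: B1–B2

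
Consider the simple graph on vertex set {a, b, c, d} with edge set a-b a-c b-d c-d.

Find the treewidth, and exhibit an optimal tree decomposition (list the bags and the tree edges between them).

Every bag has size at most 3, so the width is 3 − 1 = 2 and tw(G) ≤ 2. The edges a–c–d–b–a form a cycle, so G is not a tree and its treewidth is at least 2. The upper and lower bounds meet at 2, so that is the treewidth.

Treewidth 2.
One such decomposition:
Bags: B1 = {a, c, d}  B2 = {a, b, d}
Tree: B1–B2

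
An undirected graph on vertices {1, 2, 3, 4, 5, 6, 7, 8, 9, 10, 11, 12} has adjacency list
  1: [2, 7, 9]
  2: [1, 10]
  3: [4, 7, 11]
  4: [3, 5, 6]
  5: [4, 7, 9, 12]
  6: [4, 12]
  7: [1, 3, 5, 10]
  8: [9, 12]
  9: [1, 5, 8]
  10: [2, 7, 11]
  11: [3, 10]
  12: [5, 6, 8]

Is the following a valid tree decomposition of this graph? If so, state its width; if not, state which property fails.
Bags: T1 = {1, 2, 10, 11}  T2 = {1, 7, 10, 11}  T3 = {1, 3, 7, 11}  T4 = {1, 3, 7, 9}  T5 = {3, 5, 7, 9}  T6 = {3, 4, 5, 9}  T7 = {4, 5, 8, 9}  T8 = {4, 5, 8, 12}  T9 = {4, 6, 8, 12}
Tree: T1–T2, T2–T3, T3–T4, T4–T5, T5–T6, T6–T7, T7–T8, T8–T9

Every vertex of G appears in some bag (union = {1, 2, 3, 4, 5, 6, 7, 8, 9, 10, 11, 12}); every edge is covered by a bag; and for each vertex v the set of bags containing v is connected in the bag tree. The decomposition is therefore valid. The largest bag has 4 vertices, so the width is 3.

Yes; width 3.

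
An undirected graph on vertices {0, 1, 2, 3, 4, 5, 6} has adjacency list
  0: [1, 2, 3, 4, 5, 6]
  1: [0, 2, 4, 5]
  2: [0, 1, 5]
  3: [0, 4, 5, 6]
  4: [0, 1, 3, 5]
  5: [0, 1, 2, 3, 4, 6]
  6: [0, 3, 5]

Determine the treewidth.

3

A width-3 tree decomposition is:
Bags: B1 = {0, 3, 4, 5}  B2 = {0, 3, 5, 6}  B3 = {0, 1, 4, 5}  B4 = {0, 1, 2, 5}
Tree: B1–B2, B1–B3, B3–B4
Each bag holds 4 vertices, so the decomposition has width 3, which upper-bounds the treewidth. For the lower bound, the 4 vertices {0, 1, 2, 5} are pairwise adjacent, and any tree decomposition puts a clique entirely inside one bag — forcing width ≥ 3. Hence tw(G) = 3 exactly.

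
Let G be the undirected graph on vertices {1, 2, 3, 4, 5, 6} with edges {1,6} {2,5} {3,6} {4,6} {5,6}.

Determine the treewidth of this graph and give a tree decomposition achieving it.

Treewidth 1.
One optimal decomposition is:
Bags: B1 = {1, 6}  B2 = {4, 6}  B3 = {5, 6}  B4 = {2, 5}  B5 = {3, 6}
Tree: B1–B2, B1–B3, B3–B4, B3–B5

Every bag has size at most 2, so the width is 2 − 1 = 1 and tw(G) ≤ 1. G has an edge, so its treewidth is at least 1. Hence tw(G) = 1 exactly.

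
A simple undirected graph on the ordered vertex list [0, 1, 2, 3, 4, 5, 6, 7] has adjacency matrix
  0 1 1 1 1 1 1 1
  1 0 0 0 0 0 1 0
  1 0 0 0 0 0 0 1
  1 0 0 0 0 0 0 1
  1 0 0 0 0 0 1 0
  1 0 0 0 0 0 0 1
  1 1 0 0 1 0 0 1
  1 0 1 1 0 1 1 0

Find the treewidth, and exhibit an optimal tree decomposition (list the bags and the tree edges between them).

Treewidth 2.
Bags: B1 = {0, 6, 7}  B2 = {0, 4, 6}  B3 = {0, 3, 7}  B4 = {0, 5, 7}  B5 = {0, 1, 6}  B6 = {0, 2, 7}
Tree: B1–B2, B1–B3, B1–B4, B1–B5, B1–B6

Each bag holds 3 vertices, so the decomposition has width 2, which upper-bounds the treewidth. Conversely, {0, 1, 6} is a clique of size 3, and the vertices of any clique must share a bag in every tree decomposition; so some bag has ≥ 3 vertices and tw(G) ≥ 2. The upper and lower bounds meet at 2, so that is the treewidth.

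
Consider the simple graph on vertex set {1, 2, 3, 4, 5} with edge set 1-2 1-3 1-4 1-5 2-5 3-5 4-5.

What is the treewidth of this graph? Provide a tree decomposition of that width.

Treewidth 2.
One optimal decomposition is:
Bags: B1 = {1, 3, 5}  B2 = {1, 4, 5}  B3 = {1, 2, 5}
Tree: B1–B2, B1–B3

The largest bag has 3 vertices, giving width 2; this decomposition certifies tw(G) ≤ 2. For the lower bound, the 3 vertices {1, 2, 5} are pairwise adjacent, and any tree decomposition puts a clique entirely inside one bag — forcing width ≥ 2. Hence tw(G) = 2 exactly.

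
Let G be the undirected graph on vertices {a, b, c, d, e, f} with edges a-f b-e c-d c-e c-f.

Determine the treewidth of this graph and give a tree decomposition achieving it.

The largest bag has 2 vertices, giving width 1; this decomposition certifies tw(G) ≤ 1. G has an edge, so its treewidth is at least 1. Hence tw(G) = 1 exactly.

Treewidth 1.
One optimal decomposition is:
Bags: B1 = {c, f}  B2 = {c, d}  B3 = {c, e}  B4 = {a, f}  B5 = {b, e}
Tree: B1–B2, B1–B3, B1–B4, B3–B5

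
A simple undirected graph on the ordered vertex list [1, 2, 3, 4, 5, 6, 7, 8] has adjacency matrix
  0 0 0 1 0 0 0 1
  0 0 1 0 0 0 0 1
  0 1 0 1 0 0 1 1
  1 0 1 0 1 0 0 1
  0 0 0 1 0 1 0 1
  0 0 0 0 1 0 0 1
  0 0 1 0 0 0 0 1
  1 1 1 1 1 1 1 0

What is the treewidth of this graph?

2

A width-2 tree decomposition is:
Bags: B1 = {3, 4, 8}  B2 = {4, 5, 8}  B3 = {1, 4, 8}  B4 = {3, 7, 8}  B5 = {2, 3, 8}  B6 = {5, 6, 8}
Tree: B1–B2, B1–B3, B1–B4, B1–B5, B2–B6
The largest bag has 3 vertices, giving width 2; this decomposition certifies tw(G) ≤ 2. Conversely, {1, 4, 8} is a clique of size 3, and the vertices of any clique must share a bag in every tree decomposition; so some bag has ≥ 3 vertices and tw(G) ≥ 2. The upper and lower bounds meet at 2, so that is the treewidth.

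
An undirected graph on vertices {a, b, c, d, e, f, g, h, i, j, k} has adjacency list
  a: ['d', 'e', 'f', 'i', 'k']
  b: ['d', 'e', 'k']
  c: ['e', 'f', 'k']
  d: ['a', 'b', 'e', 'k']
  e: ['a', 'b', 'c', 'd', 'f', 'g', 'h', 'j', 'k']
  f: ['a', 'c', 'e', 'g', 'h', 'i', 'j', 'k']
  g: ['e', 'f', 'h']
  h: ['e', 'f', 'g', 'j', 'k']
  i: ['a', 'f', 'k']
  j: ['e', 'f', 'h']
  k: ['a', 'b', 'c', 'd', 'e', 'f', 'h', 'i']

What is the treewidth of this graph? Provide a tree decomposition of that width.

Treewidth 3.
Bags: B1 = {a, e, f, k}  B2 = {a, f, i, k}  B3 = {e, f, h, k}  B4 = {a, d, e, k}  B5 = {e, f, g, h}  B6 = {c, e, f, k}  B7 = {e, f, h, j}  B8 = {b, d, e, k}
Tree: B1–B2, B1–B3, B1–B4, B3–B5, B3–B6, B5–B7, B4–B8

Each bag holds 4 vertices, so the decomposition has width 3, which upper-bounds the treewidth. Conversely, {a, d, e, k} is a clique of size 4, and the vertices of any clique must share a bag in every tree decomposition; so some bag has ≥ 4 vertices and tw(G) ≥ 3. Hence tw(G) = 3 exactly.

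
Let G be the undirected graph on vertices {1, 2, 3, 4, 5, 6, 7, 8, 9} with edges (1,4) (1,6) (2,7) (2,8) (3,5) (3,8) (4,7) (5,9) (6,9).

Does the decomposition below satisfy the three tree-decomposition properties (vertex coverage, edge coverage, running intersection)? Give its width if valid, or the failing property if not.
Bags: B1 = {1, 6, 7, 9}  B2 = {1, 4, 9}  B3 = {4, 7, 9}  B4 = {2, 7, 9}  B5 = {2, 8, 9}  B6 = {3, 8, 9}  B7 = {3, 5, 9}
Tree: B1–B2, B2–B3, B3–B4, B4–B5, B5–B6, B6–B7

A tree decomposition must satisfy three properties: every vertex lies in some bag; for every edge, both endpoints lie together in some bag; and for every vertex, the bags containing it form a connected subtree. Here bags containing vertex 7 are not connected in the tree, so the decomposition is invalid.

No — bags containing vertex 7 are not connected in the tree.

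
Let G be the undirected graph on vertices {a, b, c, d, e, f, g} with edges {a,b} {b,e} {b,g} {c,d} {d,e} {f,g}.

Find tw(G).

1

A width-1 tree decomposition is:
Bags: B1 = {b, e}  B2 = {b, g}  B3 = {d, e}  B4 = {a, b}  B5 = {c, d}  B6 = {f, g}
Tree: B1–B2, B1–B3, B2–B4, B3–B5, B2–B6
Each bag holds 2 vertices, so the decomposition has width 1, which upper-bounds the treewidth. G has an edge, so its treewidth is at least 1. The upper and lower bounds meet at 1, so that is the treewidth.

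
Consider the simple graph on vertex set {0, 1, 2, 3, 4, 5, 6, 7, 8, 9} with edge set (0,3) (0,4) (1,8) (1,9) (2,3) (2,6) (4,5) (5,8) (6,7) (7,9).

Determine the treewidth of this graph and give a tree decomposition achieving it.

Treewidth 2.
Bags: B1 = {1, 7, 9}  B2 = {1, 6, 7}  B3 = {1, 2, 6}  B4 = {1, 2, 3}  B5 = {0, 1, 3}  B6 = {0, 1, 4}  B7 = {1, 4, 5}  B8 = {1, 5, 8}
Tree: B1–B2, B2–B3, B3–B4, B4–B5, B5–B6, B6–B7, B7–B8

Every bag has size at most 3, so the width is 3 − 1 = 2 and tw(G) ≤ 2. For the lower bound, G contains the cycle 1–9–7–6–2–3–0–4–5–8–1, so G is not a forest; only forests have treewidth ≤ 1, hence tw(G) ≥ 2. Therefore the treewidth is 2.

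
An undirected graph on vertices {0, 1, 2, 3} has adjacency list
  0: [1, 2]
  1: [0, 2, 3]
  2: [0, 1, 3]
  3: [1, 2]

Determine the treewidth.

A width-2 tree decomposition is:
Bags: B1 = {1, 2, 3}  B2 = {0, 1, 2}
Tree: B1–B2
Every bag has size at most 3, so the width is 3 − 1 = 2 and tw(G) ≤ 2. Conversely, {0, 1, 2} is a clique of size 3, and the vertices of any clique must share a bag in every tree decomposition; so some bag has ≥ 3 vertices and tw(G) ≥ 2. The upper and lower bounds meet at 2, so that is the treewidth.

2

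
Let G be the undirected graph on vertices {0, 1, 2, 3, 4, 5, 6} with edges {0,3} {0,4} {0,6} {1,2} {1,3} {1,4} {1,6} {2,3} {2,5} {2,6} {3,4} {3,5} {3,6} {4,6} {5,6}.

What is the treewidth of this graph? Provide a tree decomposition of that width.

Every bag has size at most 4, so the width is 4 − 1 = 3 and tw(G) ≤ 3. Conversely, {0, 3, 4, 6} is a clique of size 4, and the vertices of any clique must share a bag in every tree decomposition; so some bag has ≥ 4 vertices and tw(G) ≥ 3. The upper and lower bounds meet at 3, so that is the treewidth.

Treewidth 3.
One optimal decomposition is:
Bags: B1 = {1, 3, 4, 6}  B2 = {1, 2, 3, 6}  B3 = {2, 3, 5, 6}  B4 = {0, 3, 4, 6}
Tree: B1–B2, B2–B3, B1–B4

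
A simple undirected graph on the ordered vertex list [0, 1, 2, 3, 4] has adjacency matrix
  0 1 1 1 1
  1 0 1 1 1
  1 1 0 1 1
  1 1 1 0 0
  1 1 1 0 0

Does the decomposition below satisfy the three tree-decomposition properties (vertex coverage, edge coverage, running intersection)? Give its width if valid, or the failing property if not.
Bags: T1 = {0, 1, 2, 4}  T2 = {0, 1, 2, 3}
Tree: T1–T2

Yes; width 3.

Vertex coverage: the bags together contain {0, 1, 2, 3, 4}, the full vertex set. Edge coverage: each edge of G has both endpoints in at least one bag. Running intersection: for every vertex, the bags containing it form a connected subtree. All three properties hold, so this is a valid tree decomposition of width max|bag| − 1 = 3, and hence tw(G) ≤ 3.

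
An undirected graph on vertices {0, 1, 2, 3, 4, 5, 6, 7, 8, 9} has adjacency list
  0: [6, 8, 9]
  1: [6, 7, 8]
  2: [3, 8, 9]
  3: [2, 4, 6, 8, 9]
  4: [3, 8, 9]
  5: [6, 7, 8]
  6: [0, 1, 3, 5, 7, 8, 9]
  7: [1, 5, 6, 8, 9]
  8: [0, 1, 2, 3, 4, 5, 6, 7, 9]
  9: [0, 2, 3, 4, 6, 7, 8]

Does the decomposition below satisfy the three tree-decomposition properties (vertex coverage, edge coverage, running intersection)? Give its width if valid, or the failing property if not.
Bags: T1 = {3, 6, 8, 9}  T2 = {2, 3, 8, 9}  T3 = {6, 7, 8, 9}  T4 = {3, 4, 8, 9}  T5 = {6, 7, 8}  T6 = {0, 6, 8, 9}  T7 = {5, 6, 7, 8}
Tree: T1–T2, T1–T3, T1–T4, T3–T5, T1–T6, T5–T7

No — vertex 1 appears in no bag.

A tree decomposition must satisfy three properties: every vertex lies in some bag; for every edge, both endpoints lie together in some bag; and for every vertex, the bags containing it form a connected subtree. Here vertex 1 appears in no bag, so the decomposition is invalid.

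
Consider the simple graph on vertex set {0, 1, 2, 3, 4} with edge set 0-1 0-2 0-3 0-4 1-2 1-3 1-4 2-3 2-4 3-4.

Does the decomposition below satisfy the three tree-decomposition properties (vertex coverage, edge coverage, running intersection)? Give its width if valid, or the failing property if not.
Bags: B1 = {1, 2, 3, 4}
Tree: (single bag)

No — vertex 0 appears in no bag.

A tree decomposition must satisfy three properties: every vertex lies in some bag; for every edge, both endpoints lie together in some bag; and for every vertex, the bags containing it form a connected subtree. Here vertex 0 appears in no bag, so the decomposition is invalid.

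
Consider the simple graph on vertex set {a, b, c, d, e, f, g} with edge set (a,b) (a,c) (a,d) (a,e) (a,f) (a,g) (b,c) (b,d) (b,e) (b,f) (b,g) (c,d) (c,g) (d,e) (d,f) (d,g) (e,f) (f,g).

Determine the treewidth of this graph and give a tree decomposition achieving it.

Every bag has size at most 5, so the width is 5 − 1 = 4 and tw(G) ≤ 4. Conversely, {a, b, c, d, g} is a clique of size 5, and the vertices of any clique must share a bag in every tree decomposition; so some bag has ≥ 5 vertices and tw(G) ≥ 4. The upper and lower bounds meet at 4, so that is the treewidth.

Treewidth 4.
One optimal decomposition is:
Bags: B1 = {a, b, d, f, g}  B2 = {a, b, d, e, f}  B3 = {a, b, c, d, g}
Tree: B1–B2, B1–B3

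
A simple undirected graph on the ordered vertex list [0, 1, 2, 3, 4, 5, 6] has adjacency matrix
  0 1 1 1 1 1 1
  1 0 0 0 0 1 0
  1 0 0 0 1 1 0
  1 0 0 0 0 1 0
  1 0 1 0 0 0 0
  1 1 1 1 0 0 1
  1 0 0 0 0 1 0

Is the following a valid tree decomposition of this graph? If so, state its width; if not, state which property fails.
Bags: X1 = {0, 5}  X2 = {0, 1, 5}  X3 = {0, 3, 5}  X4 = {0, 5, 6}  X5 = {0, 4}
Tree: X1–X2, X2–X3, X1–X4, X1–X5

A tree decomposition must satisfy three properties: every vertex lies in some bag; for every edge, both endpoints lie together in some bag; and for every vertex, the bags containing it form a connected subtree. Here vertex 2 appears in no bag, so the decomposition is invalid.

No — vertex 2 appears in no bag.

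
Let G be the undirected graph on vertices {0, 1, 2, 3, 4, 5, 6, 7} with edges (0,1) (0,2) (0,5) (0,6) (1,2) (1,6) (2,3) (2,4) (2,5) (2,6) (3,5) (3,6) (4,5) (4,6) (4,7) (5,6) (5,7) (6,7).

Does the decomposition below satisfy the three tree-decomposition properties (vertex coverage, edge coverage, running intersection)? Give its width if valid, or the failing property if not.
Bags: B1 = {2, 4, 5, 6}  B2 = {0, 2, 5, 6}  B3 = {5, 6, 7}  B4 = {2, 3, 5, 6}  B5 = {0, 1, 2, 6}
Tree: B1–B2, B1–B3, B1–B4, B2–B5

No — edge (4,7) lies in no bag.

A tree decomposition must satisfy three properties: every vertex lies in some bag; for every edge, both endpoints lie together in some bag; and for every vertex, the bags containing it form a connected subtree. Here edge (4,7) lies in no bag, so the decomposition is invalid.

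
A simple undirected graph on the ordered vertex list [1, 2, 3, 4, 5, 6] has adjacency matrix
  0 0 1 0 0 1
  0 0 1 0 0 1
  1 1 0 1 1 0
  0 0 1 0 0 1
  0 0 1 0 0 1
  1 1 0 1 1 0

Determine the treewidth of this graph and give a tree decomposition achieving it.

Every bag has size at most 3, so the width is 3 − 1 = 2 and tw(G) ≤ 2. Since 3–4–6–5–3 is a cycle in G, G is not acyclic. Forests are exactly the graphs of treewidth ≤ 1, so tw(G) ≥ 2. Combining the bounds, tw(G) = 2.

Treewidth 2.
One such decomposition:
Bags: B1 = {3, 4, 6}  B2 = {3, 5, 6}  B3 = {1, 3, 6}  B4 = {2, 3, 6}
Tree: B1–B2, B2–B3, B3–B4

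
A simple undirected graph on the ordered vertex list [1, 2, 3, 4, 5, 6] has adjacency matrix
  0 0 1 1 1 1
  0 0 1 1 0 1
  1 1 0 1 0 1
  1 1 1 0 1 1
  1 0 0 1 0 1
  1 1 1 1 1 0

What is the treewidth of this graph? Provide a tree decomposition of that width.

Treewidth 3.
One such decomposition:
Bags: B1 = {1, 3, 4, 6}  B2 = {1, 4, 5, 6}  B3 = {2, 3, 4, 6}
Tree: B1–B2, B1–B3

Every bag has size at most 4, so the width is 4 − 1 = 3 and tw(G) ≤ 3. On the other hand G contains the 4-clique {1, 3, 4, 6}. A clique must lie in a single bag of any decomposition, so no decomposition can have width below 3. The upper and lower bounds meet at 3, so that is the treewidth.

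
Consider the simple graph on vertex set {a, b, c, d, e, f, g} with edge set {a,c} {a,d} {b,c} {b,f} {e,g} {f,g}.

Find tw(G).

1

A width-1 tree decomposition is:
Bags: B1 = {e, g}  B2 = {f, g}  B3 = {b, f}  B4 = {b, c}  B5 = {a, c}  B6 = {a, d}
Tree: B1–B2, B2–B3, B3–B4, B4–B5, B5–B6
Every bag has size at most 2, so the width is 2 − 1 = 1 and tw(G) ≤ 1. G has an edge, so its treewidth is at least 1. The upper and lower bounds meet at 1, so that is the treewidth.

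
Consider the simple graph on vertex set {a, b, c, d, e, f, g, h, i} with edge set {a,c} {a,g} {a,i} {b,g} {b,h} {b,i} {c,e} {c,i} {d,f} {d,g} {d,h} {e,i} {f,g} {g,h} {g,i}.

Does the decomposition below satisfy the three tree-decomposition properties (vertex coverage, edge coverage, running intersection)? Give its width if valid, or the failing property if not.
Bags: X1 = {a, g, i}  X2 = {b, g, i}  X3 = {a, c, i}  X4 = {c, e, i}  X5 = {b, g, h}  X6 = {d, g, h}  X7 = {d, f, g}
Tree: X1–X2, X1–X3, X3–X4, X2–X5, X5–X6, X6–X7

Yes; width 2.

Vertex coverage: the bags together contain {a, b, c, d, e, f, g, h, i}, the full vertex set. Edge coverage: each edge of G has both endpoints in at least one bag. Running intersection: for every vertex, the bags containing it form a connected subtree. All three properties hold, so this is a valid tree decomposition of width max|bag| − 1 = 2, and hence tw(G) ≤ 2.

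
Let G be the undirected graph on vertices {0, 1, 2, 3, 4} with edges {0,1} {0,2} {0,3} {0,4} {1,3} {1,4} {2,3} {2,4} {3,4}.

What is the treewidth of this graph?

3

A width-3 tree decomposition is:
Bags: B1 = {0, 2, 3, 4}  B2 = {0, 1, 3, 4}
Tree: B1–B2
The largest bag has 4 vertices, giving width 3; this decomposition certifies tw(G) ≤ 3. For the lower bound, the 4 vertices {0, 1, 3, 4} are pairwise adjacent, and any tree decomposition puts a clique entirely inside one bag — forcing width ≥ 3. Combining the bounds, tw(G) = 3.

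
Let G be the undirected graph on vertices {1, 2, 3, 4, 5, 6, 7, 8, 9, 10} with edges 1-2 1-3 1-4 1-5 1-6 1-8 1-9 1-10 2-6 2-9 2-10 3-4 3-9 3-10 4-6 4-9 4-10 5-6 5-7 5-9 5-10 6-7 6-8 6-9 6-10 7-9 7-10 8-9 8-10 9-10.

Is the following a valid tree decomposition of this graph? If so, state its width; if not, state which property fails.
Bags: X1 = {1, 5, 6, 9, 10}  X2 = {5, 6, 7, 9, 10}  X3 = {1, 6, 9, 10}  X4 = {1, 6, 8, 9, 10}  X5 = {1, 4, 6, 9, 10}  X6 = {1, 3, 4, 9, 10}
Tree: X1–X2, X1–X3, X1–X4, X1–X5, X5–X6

A tree decomposition must satisfy three properties: every vertex lies in some bag; for every edge, both endpoints lie together in some bag; and for every vertex, the bags containing it form a connected subtree. Here vertex 2 appears in no bag, so the decomposition is invalid.

No — vertex 2 appears in no bag.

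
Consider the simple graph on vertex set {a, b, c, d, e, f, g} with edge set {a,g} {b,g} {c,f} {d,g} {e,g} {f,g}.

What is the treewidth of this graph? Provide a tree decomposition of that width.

Each bag holds 2 vertices, so the decomposition has width 1, which upper-bounds the treewidth. Any graph with an edge has treewidth ≥ 1, and G has the edge g–b. Combining the bounds, tw(G) = 1.

Treewidth 1.
Bags: B1 = {b, g}  B2 = {d, g}  B3 = {e, g}  B4 = {a, g}  B5 = {f, g}  B6 = {c, f}
Tree: B1–B2, B2–B3, B3–B4, B1–B5, B5–B6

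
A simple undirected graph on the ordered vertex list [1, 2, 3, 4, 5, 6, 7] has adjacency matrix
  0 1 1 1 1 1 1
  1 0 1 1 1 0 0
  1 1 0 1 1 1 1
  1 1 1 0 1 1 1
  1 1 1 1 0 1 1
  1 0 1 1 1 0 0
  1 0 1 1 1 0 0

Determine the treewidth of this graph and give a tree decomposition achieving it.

Treewidth 4.
Bags: B1 = {1, 3, 4, 5, 6}  B2 = {1, 3, 4, 5, 7}  B3 = {1, 2, 3, 4, 5}
Tree: B1–B2, B1–B3

Every bag has size at most 5, so the width is 5 − 1 = 4 and tw(G) ≤ 4. On the other hand G contains the 5-clique {1, 2, 3, 4, 5}. A clique must lie in a single bag of any decomposition, so no decomposition can have width below 4. Hence tw(G) = 4 exactly.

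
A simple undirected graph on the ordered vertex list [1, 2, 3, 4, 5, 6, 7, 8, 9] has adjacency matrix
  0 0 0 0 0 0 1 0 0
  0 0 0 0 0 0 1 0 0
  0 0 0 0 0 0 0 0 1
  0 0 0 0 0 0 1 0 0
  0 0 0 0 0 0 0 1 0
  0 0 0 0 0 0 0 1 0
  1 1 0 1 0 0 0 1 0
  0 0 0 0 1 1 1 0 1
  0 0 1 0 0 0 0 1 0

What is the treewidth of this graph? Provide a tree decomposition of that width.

Every bag has size at most 2, so the width is 2 − 1 = 1 and tw(G) ≤ 1. G has an edge, so its treewidth is at least 1. Hence tw(G) = 1 exactly.

Treewidth 1.
One optimal decomposition is:
Bags: B1 = {6, 8}  B2 = {7, 8}  B3 = {1, 7}  B4 = {8, 9}  B5 = {3, 9}  B6 = {5, 8}  B7 = {2, 7}  B8 = {4, 7}
Tree: B1–B2, B2–B3, B1–B4, B4–B5, B1–B6, B2–B7, B7–B8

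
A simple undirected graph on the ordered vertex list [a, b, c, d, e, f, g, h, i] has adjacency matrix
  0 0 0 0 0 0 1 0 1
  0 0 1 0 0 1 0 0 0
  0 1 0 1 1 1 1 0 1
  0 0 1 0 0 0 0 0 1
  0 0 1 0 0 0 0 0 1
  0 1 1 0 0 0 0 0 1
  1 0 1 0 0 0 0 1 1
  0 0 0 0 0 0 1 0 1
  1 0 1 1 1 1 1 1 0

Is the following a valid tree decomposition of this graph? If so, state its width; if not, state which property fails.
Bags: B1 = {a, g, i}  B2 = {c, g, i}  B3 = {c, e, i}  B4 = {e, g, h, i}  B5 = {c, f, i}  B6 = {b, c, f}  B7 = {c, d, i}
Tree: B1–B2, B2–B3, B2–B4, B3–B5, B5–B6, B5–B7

A tree decomposition must satisfy three properties: every vertex lies in some bag; for every edge, both endpoints lie together in some bag; and for every vertex, the bags containing it form a connected subtree. Here bags containing vertex e are not connected in the tree, so the decomposition is invalid.

No — bags containing vertex e are not connected in the tree.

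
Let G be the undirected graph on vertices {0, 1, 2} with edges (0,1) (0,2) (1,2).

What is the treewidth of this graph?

A width-2 tree decomposition is:
Bags: B1 = {0, 1, 2}
Tree: (single bag)
With just one bag of size 3, the width is 3 − 1 = 2, so tw(G) ≤ 2. On the other hand G contains the 3-clique {0, 1, 2}. A clique must lie in a single bag of any decomposition, so no decomposition can have width below 2. Combining the bounds, tw(G) = 2.

2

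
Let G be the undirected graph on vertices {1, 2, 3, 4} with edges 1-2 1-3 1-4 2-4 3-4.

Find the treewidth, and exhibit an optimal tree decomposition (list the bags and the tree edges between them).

The largest bag has 3 vertices, giving width 2; this decomposition certifies tw(G) ≤ 2. Conversely, {1, 2, 4} is a clique of size 3, and the vertices of any clique must share a bag in every tree decomposition; so some bag has ≥ 3 vertices and tw(G) ≥ 2. Hence tw(G) = 2 exactly.

Treewidth 2.
Bags: B1 = {1, 2, 4}  B2 = {1, 3, 4}
Tree: B1–B2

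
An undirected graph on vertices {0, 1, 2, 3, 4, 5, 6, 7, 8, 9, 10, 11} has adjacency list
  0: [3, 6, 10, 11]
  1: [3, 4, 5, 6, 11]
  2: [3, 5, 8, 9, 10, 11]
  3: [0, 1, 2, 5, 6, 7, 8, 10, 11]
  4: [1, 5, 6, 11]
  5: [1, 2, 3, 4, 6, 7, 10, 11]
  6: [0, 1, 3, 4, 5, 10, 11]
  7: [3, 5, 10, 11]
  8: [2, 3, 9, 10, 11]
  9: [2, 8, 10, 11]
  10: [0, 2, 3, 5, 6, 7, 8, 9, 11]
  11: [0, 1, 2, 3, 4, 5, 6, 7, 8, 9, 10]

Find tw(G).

A width-4 tree decomposition is:
Bags: B1 = {3, 5, 6, 10, 11}  B2 = {1, 3, 5, 6, 11}  B3 = {1, 4, 5, 6, 11}  B4 = {2, 3, 5, 10, 11}  B5 = {2, 3, 8, 10, 11}  B6 = {0, 3, 6, 10, 11}  B7 = {2, 8, 9, 10, 11}  B8 = {3, 5, 7, 10, 11}
Tree: B1–B2, B2–B3, B1–B4, B4–B5, B1–B6, B5–B7, B4–B8
The largest bag has 5 vertices, giving width 4; this decomposition certifies tw(G) ≤ 4. On the other hand G contains the 5-clique {2, 8, 9, 10, 11}. A clique must lie in a single bag of any decomposition, so no decomposition can have width below 4. Combining the bounds, tw(G) = 4.

4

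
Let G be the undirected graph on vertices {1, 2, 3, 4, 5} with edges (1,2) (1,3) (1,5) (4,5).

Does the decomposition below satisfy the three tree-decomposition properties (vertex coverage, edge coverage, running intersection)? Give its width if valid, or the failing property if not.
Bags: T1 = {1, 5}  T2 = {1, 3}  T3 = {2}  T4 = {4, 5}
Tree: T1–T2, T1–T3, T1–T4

A tree decomposition must satisfy three properties: every vertex lies in some bag; for every edge, both endpoints lie together in some bag; and for every vertex, the bags containing it form a connected subtree. Here edge (1,2) lies in no bag, so the decomposition is invalid.

No — edge (1,2) lies in no bag.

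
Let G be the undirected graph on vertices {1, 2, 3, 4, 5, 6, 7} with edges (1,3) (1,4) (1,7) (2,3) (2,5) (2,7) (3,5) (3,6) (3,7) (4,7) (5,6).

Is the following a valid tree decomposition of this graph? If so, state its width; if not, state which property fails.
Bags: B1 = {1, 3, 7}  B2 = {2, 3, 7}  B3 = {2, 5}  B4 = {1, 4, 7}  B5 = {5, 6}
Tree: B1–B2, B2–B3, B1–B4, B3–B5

No — edge (3,5) lies in no bag.

A tree decomposition must satisfy three properties: every vertex lies in some bag; for every edge, both endpoints lie together in some bag; and for every vertex, the bags containing it form a connected subtree. Here edge (3,5) lies in no bag, so the decomposition is invalid.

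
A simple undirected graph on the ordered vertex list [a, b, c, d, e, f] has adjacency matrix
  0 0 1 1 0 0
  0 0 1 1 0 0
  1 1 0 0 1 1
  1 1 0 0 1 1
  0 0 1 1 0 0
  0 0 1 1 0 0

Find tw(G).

2

A width-2 tree decomposition is:
Bags: B1 = {b, c, d}  B2 = {a, c, d}  B3 = {c, d, e}  B4 = {c, d, f}
Tree: B1–B2, B2–B3, B3–B4
The largest bag has 3 vertices, giving width 2; this decomposition certifies tw(G) ≤ 2. The edges b–c–a–d–b form a cycle, so G is not a tree and its treewidth is at least 2. Hence tw(G) = 2 exactly.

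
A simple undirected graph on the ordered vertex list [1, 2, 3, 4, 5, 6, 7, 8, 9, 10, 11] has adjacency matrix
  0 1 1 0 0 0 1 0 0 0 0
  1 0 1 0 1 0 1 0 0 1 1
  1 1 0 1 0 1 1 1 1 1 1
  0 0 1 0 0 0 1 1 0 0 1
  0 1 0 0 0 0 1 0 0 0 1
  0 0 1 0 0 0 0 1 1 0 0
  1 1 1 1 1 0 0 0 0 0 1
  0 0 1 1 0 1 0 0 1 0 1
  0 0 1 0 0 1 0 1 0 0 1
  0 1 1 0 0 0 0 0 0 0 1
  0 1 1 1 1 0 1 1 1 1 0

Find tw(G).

A width-3 tree decomposition is:
Bags: B1 = {3, 4, 7, 11}  B2 = {2, 3, 7, 11}  B3 = {3, 4, 8, 11}  B4 = {3, 8, 9, 11}  B5 = {1, 2, 3, 7}  B6 = {2, 5, 7, 11}  B7 = {2, 3, 10, 11}  B8 = {3, 6, 8, 9}
Tree: B1–B2, B1–B3, B3–B4, B2–B5, B2–B6, B2–B7, B4–B8
The largest bag has 4 vertices, giving width 3; this decomposition certifies tw(G) ≤ 3. For the lower bound, the 4 vertices {1, 2, 3, 7} are pairwise adjacent, and any tree decomposition puts a clique entirely inside one bag — forcing width ≥ 3. The upper and lower bounds meet at 3, so that is the treewidth.

3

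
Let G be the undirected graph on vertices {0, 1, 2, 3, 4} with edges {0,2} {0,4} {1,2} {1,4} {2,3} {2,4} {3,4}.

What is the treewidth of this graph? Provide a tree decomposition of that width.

Treewidth 2.
One such decomposition:
Bags: B1 = {2, 3, 4}  B2 = {0, 2, 4}  B3 = {1, 2, 4}
Tree: B1–B2, B1–B3

Each bag holds 3 vertices, so the decomposition has width 2, which upper-bounds the treewidth. For the lower bound, the 3 vertices {0, 2, 4} are pairwise adjacent, and any tree decomposition puts a clique entirely inside one bag — forcing width ≥ 2. Combining the bounds, tw(G) = 2.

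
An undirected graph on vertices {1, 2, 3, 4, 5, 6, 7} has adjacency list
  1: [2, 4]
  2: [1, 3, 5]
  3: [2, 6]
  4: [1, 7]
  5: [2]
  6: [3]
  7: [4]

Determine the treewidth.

1

A width-1 tree decomposition is:
Bags: B1 = {4, 7}  B2 = {1, 4}  B3 = {1, 2}  B4 = {2, 5}  B5 = {2, 3}  B6 = {3, 6}
Tree: B1–B2, B2–B3, B3–B4, B3–B5, B5–B6
Each bag holds 2 vertices, so the decomposition has width 1, which upper-bounds the treewidth. Since G has at least one edge (e.g. 7–4), it is not an edgeless graph, so tw(G) ≥ 1. The upper and lower bounds meet at 1, so that is the treewidth.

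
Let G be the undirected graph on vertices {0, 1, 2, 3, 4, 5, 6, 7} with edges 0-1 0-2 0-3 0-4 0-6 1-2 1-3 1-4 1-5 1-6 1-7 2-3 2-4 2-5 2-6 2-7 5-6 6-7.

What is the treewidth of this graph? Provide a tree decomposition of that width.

Every bag has size at most 4, so the width is 4 − 1 = 3 and tw(G) ≤ 3. For the lower bound, the 4 vertices {0, 1, 2, 3} are pairwise adjacent, and any tree decomposition puts a clique entirely inside one bag — forcing width ≥ 3. Hence tw(G) = 3 exactly.

Treewidth 3.
One optimal decomposition is:
Bags: B1 = {0, 1, 2, 6}  B2 = {1, 2, 5, 6}  B3 = {0, 1, 2, 4}  B4 = {1, 2, 6, 7}  B5 = {0, 1, 2, 3}
Tree: B1–B2, B1–B3, B1–B4, B1–B5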